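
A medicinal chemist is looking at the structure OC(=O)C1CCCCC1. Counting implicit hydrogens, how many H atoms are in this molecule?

Walk through each heavy atom and fill implicit hydrogens from standard valence (C 4, N 3, O 2, S 2, halogen 1):
  atom 1: O, bond orders sum to 1 (valence 2) → 1 H
  atom 2: C, bond orders sum to 4 (valence 4) → 0 H
  atom 3: O, bond orders sum to 2 (valence 2) → 0 H
  atom 4: C, bond orders sum to 3 (valence 4) → 1 H
  atom 5: C, bond orders sum to 2 (valence 4) → 2 H
  atom 6: C, bond orders sum to 2 (valence 4) → 2 H
  atom 7: C, bond orders sum to 2 (valence 4) → 2 H
  atom 8: C, bond orders sum to 2 (valence 4) → 2 H
  atom 9: C, bond orders sum to 2 (valence 4) → 2 H
Total hydrogens: 12.

12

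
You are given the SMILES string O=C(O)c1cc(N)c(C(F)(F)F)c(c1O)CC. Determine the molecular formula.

Walk through each heavy atom and fill implicit hydrogens from standard valence (C 4, N 3, O 2, S 2, halogen 1); for lowercase aromatic atoms, an aromatic c carries 1 H when it has two neighbours and 0 H with three, and aromatic n carries 0 H:
  atom 1: O, bond orders sum to 2 (valence 2) → 0 H
  atom 2: C, bond orders sum to 4 (valence 4) → 0 H
  atom 3: O, bond orders sum to 1 (valence 2) → 1 H
  atom 4: aromatic c, 3 neighbours → 0 H
  atom 5: aromatic c, 2 neighbours → 1 H
  atom 6: aromatic c, 3 neighbours → 0 H
  atom 7: N, bond orders sum to 1 (valence 3) → 2 H
  atom 8: aromatic c, 3 neighbours → 0 H
  atom 9: C, bond orders sum to 4 (valence 4) → 0 H
  atom 10: F (halogen, monovalent) → 0 H
  atom 11: F (halogen, monovalent) → 0 H
  atom 12: F (halogen, monovalent) → 0 H
  atom 13: aromatic c, 3 neighbours → 0 H
  atom 14: aromatic c, 3 neighbours → 0 H
  atom 15: O, bond orders sum to 1 (valence 2) → 1 H
  atom 16: C, bond orders sum to 2 (valence 4) → 2 H
  atom 17: C, bond orders sum to 1 (valence 4) → 3 H
Totals → C:10, H:10, F:3, N:1, O:3.

C10H10F3NO3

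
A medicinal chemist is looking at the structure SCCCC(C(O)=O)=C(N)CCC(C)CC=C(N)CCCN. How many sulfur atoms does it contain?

1

Scan the SMILES for S atoms (remember two-letter symbols like Cl and Br are single atoms).
Sulfur count: 1.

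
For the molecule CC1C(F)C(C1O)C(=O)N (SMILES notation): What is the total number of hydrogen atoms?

Walk through each heavy atom and fill implicit hydrogens from standard valence (C 4, N 3, O 2, S 2, halogen 1):
  atom 1: C, bond orders sum to 1 (valence 4) → 3 H
  atom 2: C, bond orders sum to 3 (valence 4) → 1 H
  atom 3: C, bond orders sum to 3 (valence 4) → 1 H
  atom 4: F (halogen, monovalent) → 0 H
  atom 5: C, bond orders sum to 3 (valence 4) → 1 H
  atom 6: C, bond orders sum to 3 (valence 4) → 1 H
  atom 7: O, bond orders sum to 1 (valence 2) → 1 H
  atom 8: C, bond orders sum to 4 (valence 4) → 0 H
  atom 9: O, bond orders sum to 2 (valence 2) → 0 H
  atom 10: N, bond orders sum to 1 (valence 3) → 2 H
Total hydrogens: 10.

10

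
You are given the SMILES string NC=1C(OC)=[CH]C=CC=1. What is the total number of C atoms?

Count every carbon token in the SMILES (each C, including those in ring-closure positions and inside branches).
Carbon count: 7.

7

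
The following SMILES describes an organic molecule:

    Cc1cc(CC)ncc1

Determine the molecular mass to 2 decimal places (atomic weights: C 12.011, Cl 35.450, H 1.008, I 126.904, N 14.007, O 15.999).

First, the molecular formula is C8H11N (counting implicit H from valence).
  C: 8 × 12.011 = 96.088
  H: 11 × 1.008 = 11.088
  N: 1 × 14.007 = 14.007
Sum: 8×12.011 + 11×1.008 + 1×14.007 = 121.183 → 121.18 g/mol.

121.18 g/mol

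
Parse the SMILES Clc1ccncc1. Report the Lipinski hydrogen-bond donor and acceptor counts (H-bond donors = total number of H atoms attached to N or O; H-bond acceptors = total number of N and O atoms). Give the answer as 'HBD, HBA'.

0, 1

Donors: find every N or O and count the H atoms it carries.
  atom 5 (N): bond orders sum to 3 → 0 H
Lipinski HBD = 0.
Acceptors: N atoms = 1, O atoms = 0 → HBA = 1.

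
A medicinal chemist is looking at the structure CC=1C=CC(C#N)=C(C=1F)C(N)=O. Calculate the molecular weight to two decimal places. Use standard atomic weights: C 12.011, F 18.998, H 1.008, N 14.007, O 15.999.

178.17 g/mol

First, the molecular formula is C9H7FN2O (counting implicit H from valence).
  C: 9 × 12.011 = 108.099
  F: 1 × 18.998 = 18.998
  H: 7 × 1.008 = 7.056
  N: 2 × 14.007 = 28.014
  O: 1 × 15.999 = 15.999
Sum: 9×12.011 + 1×18.998 + 7×1.008 + 2×14.007 + 1×15.999 = 178.166 → 178.17 g/mol.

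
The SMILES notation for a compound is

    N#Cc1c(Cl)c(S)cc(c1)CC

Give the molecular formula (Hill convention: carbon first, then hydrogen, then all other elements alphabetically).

Walk through each heavy atom and fill implicit hydrogens from standard valence (C 4, N 3, O 2, S 2, halogen 1); for lowercase aromatic atoms, an aromatic c carries 1 H when it has two neighbours and 0 H with three, and aromatic n carries 0 H:
  atom 1: N, bond orders sum to 3 (valence 3) → 0 H
  atom 2: C, bond orders sum to 4 (valence 4) → 0 H
  atom 3: aromatic c, 3 neighbours → 0 H
  atom 4: aromatic c, 3 neighbours → 0 H
  atom 5: Cl (halogen, monovalent) → 0 H
  atom 6: aromatic c, 3 neighbours → 0 H
  atom 7: S, bond orders sum to 1 (valence 2) → 1 H
  atom 8: aromatic c, 2 neighbours → 1 H
  atom 9: aromatic c, 3 neighbours → 0 H
  atom 10: aromatic c, 2 neighbours → 1 H
  atom 11: C, bond orders sum to 2 (valence 4) → 2 H
  atom 12: C, bond orders sum to 1 (valence 4) → 3 H
Totals → C:9, H:8, Cl:1, N:1, S:1.
In Hill order: C9H8ClNS.

C9H8ClNS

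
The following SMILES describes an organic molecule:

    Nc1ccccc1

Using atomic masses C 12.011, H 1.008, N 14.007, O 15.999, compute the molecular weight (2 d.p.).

First, the molecular formula is C6H7N (counting implicit H from valence).
  C: 6 × 12.011 = 72.066
  H: 7 × 1.008 = 7.056
  N: 1 × 14.007 = 14.007
Sum: 6×12.011 + 7×1.008 + 1×14.007 = 93.129 → 93.13 g/mol.

93.13 g/mol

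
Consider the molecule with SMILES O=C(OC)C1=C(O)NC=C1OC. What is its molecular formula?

C7H9NO4

Walk through each heavy atom and fill implicit hydrogens from standard valence (C 4, N 3, O 2, S 2, halogen 1):
  atom 1: O, bond orders sum to 2 (valence 2) → 0 H
  atom 2: C, bond orders sum to 4 (valence 4) → 0 H
  atom 3: O, bond orders sum to 2 (valence 2) → 0 H
  atom 4: C, bond orders sum to 1 (valence 4) → 3 H
  atom 5: C, bond orders sum to 4 (valence 4) → 0 H
  atom 6: C, bond orders sum to 4 (valence 4) → 0 H
  atom 7: O, bond orders sum to 1 (valence 2) → 1 H
  atom 8: N, bond orders sum to 2 (valence 3) → 1 H
  atom 9: C, bond orders sum to 3 (valence 4) → 1 H
  atom 10: C, bond orders sum to 4 (valence 4) → 0 H
  atom 11: O, bond orders sum to 2 (valence 2) → 0 H
  atom 12: C, bond orders sum to 1 (valence 4) → 3 H
Totals → C:7, H:9, N:1, O:4.
In Hill order: C7H9NO4.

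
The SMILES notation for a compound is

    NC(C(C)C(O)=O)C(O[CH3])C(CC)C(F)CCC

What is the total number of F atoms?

1

Scan the SMILES for F atoms (remember two-letter symbols like Cl and Br are single atoms).
Fluorine count: 1.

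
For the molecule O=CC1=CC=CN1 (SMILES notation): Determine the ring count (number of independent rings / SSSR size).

In SMILES, each pair of matching ring-closure digits denotes one ring-closing bond; the number of such bonds equals the number of independent rings.
Ring-closure bonds here: 1.

1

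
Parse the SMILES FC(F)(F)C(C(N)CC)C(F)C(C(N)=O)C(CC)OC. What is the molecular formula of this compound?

C12H22F4N2O2

Walk through each heavy atom and fill implicit hydrogens from standard valence (C 4, N 3, O 2, S 2, halogen 1):
  atom 1: F (halogen, monovalent) → 0 H
  atom 2: C, bond orders sum to 4 (valence 4) → 0 H
  atom 3: F (halogen, monovalent) → 0 H
  atom 4: F (halogen, monovalent) → 0 H
  atom 5: C, bond orders sum to 3 (valence 4) → 1 H
  atom 6: C, bond orders sum to 3 (valence 4) → 1 H
  atom 7: N, bond orders sum to 1 (valence 3) → 2 H
  atom 8: C, bond orders sum to 2 (valence 4) → 2 H
  atom 9: C, bond orders sum to 1 (valence 4) → 3 H
  atom 10: C, bond orders sum to 3 (valence 4) → 1 H
  atom 11: F (halogen, monovalent) → 0 H
  atom 12: C, bond orders sum to 3 (valence 4) → 1 H
  atom 13: C, bond orders sum to 4 (valence 4) → 0 H
  atom 14: N, bond orders sum to 1 (valence 3) → 2 H
  atom 15: O, bond orders sum to 2 (valence 2) → 0 H
  atom 16: C, bond orders sum to 3 (valence 4) → 1 H
  atom 17: C, bond orders sum to 2 (valence 4) → 2 H
  atom 18: C, bond orders sum to 1 (valence 4) → 3 H
  atom 19: O, bond orders sum to 2 (valence 2) → 0 H
  atom 20: C, bond orders sum to 1 (valence 4) → 3 H
Totals → C:12, H:22, F:4, N:2, O:2.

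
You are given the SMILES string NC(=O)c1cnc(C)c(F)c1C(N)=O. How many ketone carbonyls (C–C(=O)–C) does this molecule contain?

Scan the SMILES for the ketone motif — none present.
Groups that are present: 2 amide.

0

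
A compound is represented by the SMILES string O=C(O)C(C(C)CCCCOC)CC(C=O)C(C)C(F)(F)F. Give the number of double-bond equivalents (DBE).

2

Molecular formula: C15H25F3O4.
DoU = (2C + 2 + N − H − X) / 2, where X is the halogen count and O/S are ignored.
    = (2·15 + 2 + 0 − 25 − 3) / 2 = 4 / 2 = 2.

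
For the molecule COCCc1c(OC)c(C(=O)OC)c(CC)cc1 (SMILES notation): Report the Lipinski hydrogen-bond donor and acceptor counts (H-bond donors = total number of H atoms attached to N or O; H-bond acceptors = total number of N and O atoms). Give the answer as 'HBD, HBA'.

Donors: find every N or O and count the H atoms it carries.
  atom 2 (O): bond orders sum to 2 → 0 H
  atom 7 (O): bond orders sum to 2 → 0 H
  atom 11 (O): bond orders sum to 2 → 0 H
  atom 12 (O): bond orders sum to 2 → 0 H
Lipinski HBD = 0.
Acceptors: N atoms = 0, O atoms = 4 → HBA = 4.

0, 4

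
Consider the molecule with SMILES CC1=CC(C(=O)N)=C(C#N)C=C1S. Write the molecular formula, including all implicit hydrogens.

C9H8N2OS

Walk through each heavy atom and fill implicit hydrogens from standard valence (C 4, N 3, O 2, S 2, halogen 1):
  atom 1: C, bond orders sum to 1 (valence 4) → 3 H
  atom 2: C, bond orders sum to 4 (valence 4) → 0 H
  atom 3: C, bond orders sum to 3 (valence 4) → 1 H
  atom 4: C, bond orders sum to 4 (valence 4) → 0 H
  atom 5: C, bond orders sum to 4 (valence 4) → 0 H
  atom 6: O, bond orders sum to 2 (valence 2) → 0 H
  atom 7: N, bond orders sum to 1 (valence 3) → 2 H
  atom 8: C, bond orders sum to 4 (valence 4) → 0 H
  atom 9: C, bond orders sum to 4 (valence 4) → 0 H
  atom 10: N, bond orders sum to 3 (valence 3) → 0 H
  atom 11: C, bond orders sum to 3 (valence 4) → 1 H
  atom 12: C, bond orders sum to 4 (valence 4) → 0 H
  atom 13: S, bond orders sum to 1 (valence 2) → 1 H
Totals → C:9, H:8, N:2, O:1, S:1.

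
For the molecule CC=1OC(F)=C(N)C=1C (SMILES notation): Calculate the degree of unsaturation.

Degree of unsaturation = (number of rings) + (number of π bonds).
Ring closures in the SMILES: 1.
π bonds: 2 double bonds (each 1 DoU) → 2 DoU from unsaturation.
Total DoU = 1 + 2 = 3.

3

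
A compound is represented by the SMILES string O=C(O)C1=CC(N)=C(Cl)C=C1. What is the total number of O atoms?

2

Scan the SMILES for O atoms (remember two-letter symbols like Cl and Br are single atoms).
Oxygen count: 2.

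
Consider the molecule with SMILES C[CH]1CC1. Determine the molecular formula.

Walk through each heavy atom and fill implicit hydrogens from standard valence (C 4, N 3, O 2, S 2, halogen 1):
  atom 1: C, bond orders sum to 1 (valence 4) → 3 H
  atom 2: C with explicit H count 1
  atom 3: C, bond orders sum to 2 (valence 4) → 2 H
  atom 4: C, bond orders sum to 2 (valence 4) → 2 H
Totals → C:4, H:8.
In Hill order: C4H8.

C4H8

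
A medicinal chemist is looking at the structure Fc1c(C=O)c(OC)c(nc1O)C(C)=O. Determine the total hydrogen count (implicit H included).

Walk through each heavy atom and fill implicit hydrogens from standard valence (C 4, N 3, O 2, S 2, halogen 1); for lowercase aromatic atoms, an aromatic c carries 1 H when it has two neighbours and 0 H with three, and aromatic n carries 0 H:
  atom 1: F (halogen, monovalent) → 0 H
  atom 2: aromatic c, 3 neighbours → 0 H
  atom 3: aromatic c, 3 neighbours → 0 H
  atom 4: C, bond orders sum to 3 (valence 4) → 1 H
  atom 5: O, bond orders sum to 2 (valence 2) → 0 H
  atom 6: aromatic c, 3 neighbours → 0 H
  atom 7: O, bond orders sum to 2 (valence 2) → 0 H
  atom 8: C, bond orders sum to 1 (valence 4) → 3 H
  atom 9: aromatic c, 3 neighbours → 0 H
  atom 10: aromatic n, 2 neighbours → 0 H
  atom 11: aromatic c, 3 neighbours → 0 H
  atom 12: O, bond orders sum to 1 (valence 2) → 1 H
  atom 13: C, bond orders sum to 4 (valence 4) → 0 H
  atom 14: C, bond orders sum to 1 (valence 4) → 3 H
  atom 15: O, bond orders sum to 2 (valence 2) → 0 H
Total hydrogens: 8.

8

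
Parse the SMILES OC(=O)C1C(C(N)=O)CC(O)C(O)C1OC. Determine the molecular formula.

C9H15NO6

Walk through each heavy atom and fill implicit hydrogens from standard valence (C 4, N 3, O 2, S 2, halogen 1):
  atom 1: O, bond orders sum to 1 (valence 2) → 1 H
  atom 2: C, bond orders sum to 4 (valence 4) → 0 H
  atom 3: O, bond orders sum to 2 (valence 2) → 0 H
  atom 4: C, bond orders sum to 3 (valence 4) → 1 H
  atom 5: C, bond orders sum to 3 (valence 4) → 1 H
  atom 6: C, bond orders sum to 4 (valence 4) → 0 H
  atom 7: N, bond orders sum to 1 (valence 3) → 2 H
  atom 8: O, bond orders sum to 2 (valence 2) → 0 H
  atom 9: C, bond orders sum to 2 (valence 4) → 2 H
  atom 10: C, bond orders sum to 3 (valence 4) → 1 H
  atom 11: O, bond orders sum to 1 (valence 2) → 1 H
  atom 12: C, bond orders sum to 3 (valence 4) → 1 H
  atom 13: O, bond orders sum to 1 (valence 2) → 1 H
  atom 14: C, bond orders sum to 3 (valence 4) → 1 H
  atom 15: O, bond orders sum to 2 (valence 2) → 0 H
  atom 16: C, bond orders sum to 1 (valence 4) → 3 H
Totals → C:9, H:15, N:1, O:6.
In Hill order: C9H15NO6.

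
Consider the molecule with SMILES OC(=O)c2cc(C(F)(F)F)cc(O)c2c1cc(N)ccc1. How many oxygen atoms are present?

3

Scan the SMILES for O atoms (remember two-letter symbols like Cl and Br are single atoms).
Oxygen count: 3.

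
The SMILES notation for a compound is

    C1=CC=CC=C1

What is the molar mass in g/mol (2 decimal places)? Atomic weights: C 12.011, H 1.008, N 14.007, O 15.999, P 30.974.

78.11 g/mol

First, the molecular formula is C6H6 (counting implicit H from valence).
  C: 6 × 12.011 = 72.066
  H: 6 × 1.008 = 6.048
Sum: 6×12.011 + 6×1.008 = 78.114 → 78.11 g/mol.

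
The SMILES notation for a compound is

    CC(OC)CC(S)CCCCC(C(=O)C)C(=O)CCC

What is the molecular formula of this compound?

C16H30O3S

Walk through each heavy atom and fill implicit hydrogens from standard valence (C 4, N 3, O 2, S 2, halogen 1):
  atom 1: C, bond orders sum to 1 (valence 4) → 3 H
  atom 2: C, bond orders sum to 3 (valence 4) → 1 H
  atom 3: O, bond orders sum to 2 (valence 2) → 0 H
  atom 4: C, bond orders sum to 1 (valence 4) → 3 H
  atom 5: C, bond orders sum to 2 (valence 4) → 2 H
  atom 6: C, bond orders sum to 3 (valence 4) → 1 H
  atom 7: S, bond orders sum to 1 (valence 2) → 1 H
  atom 8: C, bond orders sum to 2 (valence 4) → 2 H
  atom 9: C, bond orders sum to 2 (valence 4) → 2 H
  atom 10: C, bond orders sum to 2 (valence 4) → 2 H
  atom 11: C, bond orders sum to 2 (valence 4) → 2 H
  atom 12: C, bond orders sum to 3 (valence 4) → 1 H
  atom 13: C, bond orders sum to 4 (valence 4) → 0 H
  atom 14: O, bond orders sum to 2 (valence 2) → 0 H
  atom 15: C, bond orders sum to 1 (valence 4) → 3 H
  atom 16: C, bond orders sum to 4 (valence 4) → 0 H
  atom 17: O, bond orders sum to 2 (valence 2) → 0 H
  atom 18: C, bond orders sum to 2 (valence 4) → 2 H
  atom 19: C, bond orders sum to 2 (valence 4) → 2 H
  atom 20: C, bond orders sum to 1 (valence 4) → 3 H
Totals → C:16, H:30, O:3, S:1.
In Hill order: C16H30O3S.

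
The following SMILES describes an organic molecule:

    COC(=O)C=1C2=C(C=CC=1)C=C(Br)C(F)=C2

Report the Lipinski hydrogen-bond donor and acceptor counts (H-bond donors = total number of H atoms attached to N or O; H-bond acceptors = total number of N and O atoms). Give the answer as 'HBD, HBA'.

0, 2

Donors: find every N or O and count the H atoms it carries.
  atom 2 (O): bond orders sum to 2 → 0 H
  atom 4 (O): bond orders sum to 2 → 0 H
Lipinski HBD = 0.
Acceptors: N atoms = 0, O atoms = 2 → HBA = 2.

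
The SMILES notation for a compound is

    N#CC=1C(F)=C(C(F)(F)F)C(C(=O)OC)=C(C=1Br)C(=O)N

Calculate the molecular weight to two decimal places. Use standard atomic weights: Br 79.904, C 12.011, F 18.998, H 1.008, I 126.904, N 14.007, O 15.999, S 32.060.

First, the molecular formula is C11H5BrF4N2O3 (counting implicit H from valence).
  Br: 1 × 79.904 = 79.904
  C: 11 × 12.011 = 132.121
  F: 4 × 18.998 = 75.992
  H: 5 × 1.008 = 5.040
  N: 2 × 14.007 = 28.014
  O: 3 × 15.999 = 47.997
Sum: 1×79.904 + 11×12.011 + 4×18.998 + 5×1.008 + 2×14.007 + 3×15.999 = 369.068 → 369.07 g/mol.

369.07 g/mol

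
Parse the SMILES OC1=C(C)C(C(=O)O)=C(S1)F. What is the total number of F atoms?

1

Scan the SMILES for F atoms (remember two-letter symbols like Cl and Br are single atoms).
Fluorine count: 1.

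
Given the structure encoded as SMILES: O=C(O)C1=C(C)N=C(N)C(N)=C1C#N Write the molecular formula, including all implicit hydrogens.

C8H8N4O2

Walk through each heavy atom and fill implicit hydrogens from standard valence (C 4, N 3, O 2, S 2, halogen 1):
  atom 1: O, bond orders sum to 2 (valence 2) → 0 H
  atom 2: C, bond orders sum to 4 (valence 4) → 0 H
  atom 3: O, bond orders sum to 1 (valence 2) → 1 H
  atom 4: C, bond orders sum to 4 (valence 4) → 0 H
  atom 5: C, bond orders sum to 4 (valence 4) → 0 H
  atom 6: C, bond orders sum to 1 (valence 4) → 3 H
  atom 7: N, bond orders sum to 3 (valence 3) → 0 H
  atom 8: C, bond orders sum to 4 (valence 4) → 0 H
  atom 9: N, bond orders sum to 1 (valence 3) → 2 H
  atom 10: C, bond orders sum to 4 (valence 4) → 0 H
  atom 11: N, bond orders sum to 1 (valence 3) → 2 H
  atom 12: C, bond orders sum to 4 (valence 4) → 0 H
  atom 13: C, bond orders sum to 4 (valence 4) → 0 H
  atom 14: N, bond orders sum to 3 (valence 3) → 0 H
Totals → C:8, H:8, N:4, O:2.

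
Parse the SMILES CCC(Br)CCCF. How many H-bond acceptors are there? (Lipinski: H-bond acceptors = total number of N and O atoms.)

N atoms: 0; O atoms: 0.
Lipinski HBA = 0 + 0 = 0.

0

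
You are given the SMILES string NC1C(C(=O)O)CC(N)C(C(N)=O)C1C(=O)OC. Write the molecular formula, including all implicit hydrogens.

Walk through each heavy atom and fill implicit hydrogens from standard valence (C 4, N 3, O 2, S 2, halogen 1):
  atom 1: N, bond orders sum to 1 (valence 3) → 2 H
  atom 2: C, bond orders sum to 3 (valence 4) → 1 H
  atom 3: C, bond orders sum to 3 (valence 4) → 1 H
  atom 4: C, bond orders sum to 4 (valence 4) → 0 H
  atom 5: O, bond orders sum to 2 (valence 2) → 0 H
  atom 6: O, bond orders sum to 1 (valence 2) → 1 H
  atom 7: C, bond orders sum to 2 (valence 4) → 2 H
  atom 8: C, bond orders sum to 3 (valence 4) → 1 H
  atom 9: N, bond orders sum to 1 (valence 3) → 2 H
  atom 10: C, bond orders sum to 3 (valence 4) → 1 H
  atom 11: C, bond orders sum to 4 (valence 4) → 0 H
  atom 12: N, bond orders sum to 1 (valence 3) → 2 H
  atom 13: O, bond orders sum to 2 (valence 2) → 0 H
  atom 14: C, bond orders sum to 3 (valence 4) → 1 H
  atom 15: C, bond orders sum to 4 (valence 4) → 0 H
  atom 16: O, bond orders sum to 2 (valence 2) → 0 H
  atom 17: O, bond orders sum to 2 (valence 2) → 0 H
  atom 18: C, bond orders sum to 1 (valence 4) → 3 H
Totals → C:10, H:17, N:3, O:5.

C10H17N3O5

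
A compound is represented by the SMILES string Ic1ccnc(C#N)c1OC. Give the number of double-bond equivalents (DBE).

Molecular formula: C7H5IN2O.
DoU = (2C + 2 + N − H − X) / 2, where X is the halogen count and O/S are ignored.
    = (2·7 + 2 + 2 − 5 − 1) / 2 = 12 / 2 = 6.

6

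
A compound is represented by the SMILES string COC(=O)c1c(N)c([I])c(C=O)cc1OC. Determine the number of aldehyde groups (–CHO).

1

The aldehyde motif appears at heavy-atom position 11 in the SMILES.
Other groups present: 1 ester, 1 ether, 1 primary amine.
Aldehyde count: 1.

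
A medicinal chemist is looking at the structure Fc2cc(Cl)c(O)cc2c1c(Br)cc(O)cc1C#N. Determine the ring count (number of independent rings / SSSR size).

2

In SMILES, each pair of matching ring-closure digits denotes one ring-closing bond; the number of such bonds equals the number of independent rings.
Ring-closure bonds here: 2.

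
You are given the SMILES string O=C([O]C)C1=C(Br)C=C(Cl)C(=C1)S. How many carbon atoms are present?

8

Count every carbon token in the SMILES (each C, including those in ring-closure positions and inside branches).
Carbon count: 8.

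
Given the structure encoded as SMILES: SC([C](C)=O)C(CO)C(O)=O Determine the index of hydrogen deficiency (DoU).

Molecular formula: C6H10O4S.
DoU = (2C + 2 + N − H − X) / 2, where X is the halogen count and O/S are ignored.
    = (2·6 + 2 + 0 − 10 − 0) / 2 = 4 / 2 = 2.

2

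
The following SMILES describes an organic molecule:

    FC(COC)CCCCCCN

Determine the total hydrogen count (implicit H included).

Walk through each heavy atom and fill implicit hydrogens from standard valence (C 4, N 3, O 2, S 2, halogen 1):
  atom 1: F (halogen, monovalent) → 0 H
  atom 2: C, bond orders sum to 3 (valence 4) → 1 H
  atom 3: C, bond orders sum to 2 (valence 4) → 2 H
  atom 4: O, bond orders sum to 2 (valence 2) → 0 H
  atom 5: C, bond orders sum to 1 (valence 4) → 3 H
  atom 6: C, bond orders sum to 2 (valence 4) → 2 H
  atom 7: C, bond orders sum to 2 (valence 4) → 2 H
  atom 8: C, bond orders sum to 2 (valence 4) → 2 H
  atom 9: C, bond orders sum to 2 (valence 4) → 2 H
  atom 10: C, bond orders sum to 2 (valence 4) → 2 H
  atom 11: C, bond orders sum to 2 (valence 4) → 2 H
  atom 12: N, bond orders sum to 1 (valence 3) → 2 H
Total hydrogens: 20.

20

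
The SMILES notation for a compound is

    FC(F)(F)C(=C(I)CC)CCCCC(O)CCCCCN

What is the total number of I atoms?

Scan the SMILES for I atoms (remember two-letter symbols like Cl and Br are single atoms).
Iodine count: 1.

1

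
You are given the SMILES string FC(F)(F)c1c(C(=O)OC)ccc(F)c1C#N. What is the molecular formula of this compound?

C10H5F4NO2

Walk through each heavy atom and fill implicit hydrogens from standard valence (C 4, N 3, O 2, S 2, halogen 1); for lowercase aromatic atoms, an aromatic c carries 1 H when it has two neighbours and 0 H with three, and aromatic n carries 0 H:
  atom 1: F (halogen, monovalent) → 0 H
  atom 2: C, bond orders sum to 4 (valence 4) → 0 H
  atom 3: F (halogen, monovalent) → 0 H
  atom 4: F (halogen, monovalent) → 0 H
  atom 5: aromatic c, 3 neighbours → 0 H
  atom 6: aromatic c, 3 neighbours → 0 H
  atom 7: C, bond orders sum to 4 (valence 4) → 0 H
  atom 8: O, bond orders sum to 2 (valence 2) → 0 H
  atom 9: O, bond orders sum to 2 (valence 2) → 0 H
  atom 10: C, bond orders sum to 1 (valence 4) → 3 H
  atom 11: aromatic c, 2 neighbours → 1 H
  atom 12: aromatic c, 2 neighbours → 1 H
  atom 13: aromatic c, 3 neighbours → 0 H
  atom 14: F (halogen, monovalent) → 0 H
  atom 15: aromatic c, 3 neighbours → 0 H
  atom 16: C, bond orders sum to 4 (valence 4) → 0 H
  atom 17: N, bond orders sum to 3 (valence 3) → 0 H
Totals → C:10, H:5, F:4, N:1, O:2.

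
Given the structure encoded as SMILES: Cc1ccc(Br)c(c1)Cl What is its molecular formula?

Walk through each heavy atom and fill implicit hydrogens from standard valence (C 4, N 3, O 2, S 2, halogen 1); for lowercase aromatic atoms, an aromatic c carries 1 H when it has two neighbours and 0 H with three, and aromatic n carries 0 H:
  atom 1: C, bond orders sum to 1 (valence 4) → 3 H
  atom 2: aromatic c, 3 neighbours → 0 H
  atom 3: aromatic c, 2 neighbours → 1 H
  atom 4: aromatic c, 2 neighbours → 1 H
  atom 5: aromatic c, 3 neighbours → 0 H
  atom 6: Br (halogen, monovalent) → 0 H
  atom 7: aromatic c, 3 neighbours → 0 H
  atom 8: aromatic c, 2 neighbours → 1 H
  atom 9: Cl (halogen, monovalent) → 0 H
Totals → C:7, H:6, Br:1, Cl:1.

C7H6BrCl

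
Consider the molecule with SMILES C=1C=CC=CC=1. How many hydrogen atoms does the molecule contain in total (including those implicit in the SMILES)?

6

Walk through each heavy atom and fill implicit hydrogens from standard valence (C 4, N 3, O 2, S 2, halogen 1):
  atom 1: C, bond orders sum to 3 (valence 4) → 1 H
  atom 2: C, bond orders sum to 3 (valence 4) → 1 H
  atom 3: C, bond orders sum to 3 (valence 4) → 1 H
  atom 4: C, bond orders sum to 3 (valence 4) → 1 H
  atom 5: C, bond orders sum to 3 (valence 4) → 1 H
  atom 6: C, bond orders sum to 3 (valence 4) → 1 H
Total hydrogens: 6.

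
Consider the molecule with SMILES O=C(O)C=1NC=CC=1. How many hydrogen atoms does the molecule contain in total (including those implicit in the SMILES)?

Walk through each heavy atom and fill implicit hydrogens from standard valence (C 4, N 3, O 2, S 2, halogen 1):
  atom 1: O, bond orders sum to 2 (valence 2) → 0 H
  atom 2: C, bond orders sum to 4 (valence 4) → 0 H
  atom 3: O, bond orders sum to 1 (valence 2) → 1 H
  atom 4: C, bond orders sum to 4 (valence 4) → 0 H
  atom 5: N, bond orders sum to 2 (valence 3) → 1 H
  atom 6: C, bond orders sum to 3 (valence 4) → 1 H
  atom 7: C, bond orders sum to 3 (valence 4) → 1 H
  atom 8: C, bond orders sum to 3 (valence 4) → 1 H
Total hydrogens: 5.

5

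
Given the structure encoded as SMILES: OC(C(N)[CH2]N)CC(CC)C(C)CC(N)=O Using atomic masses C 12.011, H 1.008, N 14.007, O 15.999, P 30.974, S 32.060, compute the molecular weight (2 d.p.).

231.34 g/mol

First, the molecular formula is C11H25N3O2 (counting implicit H from valence).
  C: 11 × 12.011 = 132.121
  H: 25 × 1.008 = 25.200
  N: 3 × 14.007 = 42.021
  O: 2 × 15.999 = 31.998
Sum: 11×12.011 + 25×1.008 + 3×14.007 + 2×15.999 = 231.340 → 231.34 g/mol.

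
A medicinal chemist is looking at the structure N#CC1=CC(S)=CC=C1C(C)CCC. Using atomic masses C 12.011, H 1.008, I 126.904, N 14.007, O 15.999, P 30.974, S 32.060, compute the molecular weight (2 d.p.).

205.32 g/mol

First, the molecular formula is C12H15NS (counting implicit H from valence).
  C: 12 × 12.011 = 144.132
  H: 15 × 1.008 = 15.120
  N: 1 × 14.007 = 14.007
  S: 1 × 32.060 = 32.060
Sum: 12×12.011 + 15×1.008 + 1×14.007 + 1×32.060 = 205.319 → 205.32 g/mol.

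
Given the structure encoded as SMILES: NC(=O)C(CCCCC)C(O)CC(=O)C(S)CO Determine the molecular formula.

Walk through each heavy atom and fill implicit hydrogens from standard valence (C 4, N 3, O 2, S 2, halogen 1):
  atom 1: N, bond orders sum to 1 (valence 3) → 2 H
  atom 2: C, bond orders sum to 4 (valence 4) → 0 H
  atom 3: O, bond orders sum to 2 (valence 2) → 0 H
  atom 4: C, bond orders sum to 3 (valence 4) → 1 H
  atom 5: C, bond orders sum to 2 (valence 4) → 2 H
  atom 6: C, bond orders sum to 2 (valence 4) → 2 H
  atom 7: C, bond orders sum to 2 (valence 4) → 2 H
  atom 8: C, bond orders sum to 2 (valence 4) → 2 H
  atom 9: C, bond orders sum to 1 (valence 4) → 3 H
  atom 10: C, bond orders sum to 3 (valence 4) → 1 H
  atom 11: O, bond orders sum to 1 (valence 2) → 1 H
  atom 12: C, bond orders sum to 2 (valence 4) → 2 H
  atom 13: C, bond orders sum to 4 (valence 4) → 0 H
  atom 14: O, bond orders sum to 2 (valence 2) → 0 H
  atom 15: C, bond orders sum to 3 (valence 4) → 1 H
  atom 16: S, bond orders sum to 1 (valence 2) → 1 H
  atom 17: C, bond orders sum to 2 (valence 4) → 2 H
  atom 18: O, bond orders sum to 1 (valence 2) → 1 H
Totals → C:12, H:23, N:1, O:4, S:1.

C12H23NO4S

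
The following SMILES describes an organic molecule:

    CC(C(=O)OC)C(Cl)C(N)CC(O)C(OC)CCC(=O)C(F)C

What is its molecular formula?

Walk through each heavy atom and fill implicit hydrogens from standard valence (C 4, N 3, O 2, S 2, halogen 1):
  atom 1: C, bond orders sum to 1 (valence 4) → 3 H
  atom 2: C, bond orders sum to 3 (valence 4) → 1 H
  atom 3: C, bond orders sum to 4 (valence 4) → 0 H
  atom 4: O, bond orders sum to 2 (valence 2) → 0 H
  atom 5: O, bond orders sum to 2 (valence 2) → 0 H
  atom 6: C, bond orders sum to 1 (valence 4) → 3 H
  atom 7: C, bond orders sum to 3 (valence 4) → 1 H
  atom 8: Cl (halogen, monovalent) → 0 H
  atom 9: C, bond orders sum to 3 (valence 4) → 1 H
  atom 10: N, bond orders sum to 1 (valence 3) → 2 H
  atom 11: C, bond orders sum to 2 (valence 4) → 2 H
  atom 12: C, bond orders sum to 3 (valence 4) → 1 H
  atom 13: O, bond orders sum to 1 (valence 2) → 1 H
  atom 14: C, bond orders sum to 3 (valence 4) → 1 H
  atom 15: O, bond orders sum to 2 (valence 2) → 0 H
  atom 16: C, bond orders sum to 1 (valence 4) → 3 H
  atom 17: C, bond orders sum to 2 (valence 4) → 2 H
  atom 18: C, bond orders sum to 2 (valence 4) → 2 H
  atom 19: C, bond orders sum to 4 (valence 4) → 0 H
  atom 20: O, bond orders sum to 2 (valence 2) → 0 H
  atom 21: C, bond orders sum to 3 (valence 4) → 1 H
  atom 22: F (halogen, monovalent) → 0 H
  atom 23: C, bond orders sum to 1 (valence 4) → 3 H
Totals → C:15, H:27, Cl:1, F:1, N:1, O:5.
In Hill order: C15H27ClFNO5.

C15H27ClFNO5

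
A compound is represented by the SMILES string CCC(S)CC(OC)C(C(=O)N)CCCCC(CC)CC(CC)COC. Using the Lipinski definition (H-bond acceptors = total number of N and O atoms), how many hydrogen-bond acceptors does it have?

4

N atoms: 1; O atoms: 3.
Lipinski HBA = 1 + 3 = 4.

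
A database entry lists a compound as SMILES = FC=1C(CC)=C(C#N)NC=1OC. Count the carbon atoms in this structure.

Count every carbon token in the SMILES (each C, including those in ring-closure positions and inside branches).
Carbon count: 8.

8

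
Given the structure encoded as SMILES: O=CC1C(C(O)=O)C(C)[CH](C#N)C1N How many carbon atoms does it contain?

9

Count every carbon token in the SMILES (each C, including those in ring-closure positions and inside branches).
Carbon count: 9.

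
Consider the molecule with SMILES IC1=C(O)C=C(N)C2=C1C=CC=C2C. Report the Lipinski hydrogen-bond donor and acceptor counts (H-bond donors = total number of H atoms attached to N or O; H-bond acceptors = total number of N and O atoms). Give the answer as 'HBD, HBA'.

3, 2

Donors: find every N or O and count the H atoms it carries.
  atom 4 (O): bond orders sum to 1 → 1 H
  atom 7 (N): bond orders sum to 1 → 2 H
Lipinski HBD = 3.
Acceptors: N atoms = 1, O atoms = 1 → HBA = 2.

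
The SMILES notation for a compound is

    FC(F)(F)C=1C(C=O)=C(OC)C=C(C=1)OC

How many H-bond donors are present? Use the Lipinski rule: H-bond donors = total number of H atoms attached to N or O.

Donors: find every N or O and count the H atoms it carries.
  atom 8 (O): bond orders sum to 2 → 0 H
  atom 10 (O): bond orders sum to 2 → 0 H
  atom 15 (O): bond orders sum to 2 → 0 H
Lipinski HBD = 0.

0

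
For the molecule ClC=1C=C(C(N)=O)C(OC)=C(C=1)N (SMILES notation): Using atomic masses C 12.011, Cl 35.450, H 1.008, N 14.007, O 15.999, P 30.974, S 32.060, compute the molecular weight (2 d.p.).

200.62 g/mol

First, the molecular formula is C8H9ClN2O2 (counting implicit H from valence).
  C: 8 × 12.011 = 96.088
  Cl: 1 × 35.450 = 35.450
  H: 9 × 1.008 = 9.072
  N: 2 × 14.007 = 28.014
  O: 2 × 15.999 = 31.998
Sum: 8×12.011 + 1×35.450 + 9×1.008 + 2×14.007 + 2×15.999 = 200.622 → 200.62 g/mol.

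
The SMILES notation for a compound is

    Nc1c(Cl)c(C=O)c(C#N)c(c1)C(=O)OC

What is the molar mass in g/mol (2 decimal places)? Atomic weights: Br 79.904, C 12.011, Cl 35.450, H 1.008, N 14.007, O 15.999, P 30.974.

238.63 g/mol

First, the molecular formula is C10H7ClN2O3 (counting implicit H from valence).
  C: 10 × 12.011 = 120.110
  Cl: 1 × 35.450 = 35.450
  H: 7 × 1.008 = 7.056
  N: 2 × 14.007 = 28.014
  O: 3 × 15.999 = 47.997
Sum: 10×12.011 + 1×35.450 + 7×1.008 + 2×14.007 + 3×15.999 = 238.627 → 238.63 g/mol.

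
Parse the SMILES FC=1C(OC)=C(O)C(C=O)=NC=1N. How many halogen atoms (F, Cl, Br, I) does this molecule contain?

1

Halogen atoms appear at heavy-atom position 1 (1×F).
Other groups present: 1 aldehyde, 1 ether, 1 hydroxyl, 1 primary amine.
Halogen count: 1.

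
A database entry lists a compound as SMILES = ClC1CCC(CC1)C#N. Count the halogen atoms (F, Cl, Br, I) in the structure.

Halogen atoms appear at heavy-atom position 1 (1×Cl).
Other groups present: 1 nitrile.
Halogen count: 1.

1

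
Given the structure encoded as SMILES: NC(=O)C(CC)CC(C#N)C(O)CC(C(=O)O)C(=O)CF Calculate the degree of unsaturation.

5

Molecular formula: C13H19FN2O5.
DoU = (2C + 2 + N − H − X) / 2, where X is the halogen count and O/S are ignored.
    = (2·13 + 2 + 2 − 19 − 1) / 2 = 10 / 2 = 5.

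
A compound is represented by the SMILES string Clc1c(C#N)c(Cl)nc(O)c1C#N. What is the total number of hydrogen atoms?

Walk through each heavy atom and fill implicit hydrogens from standard valence (C 4, N 3, O 2, S 2, halogen 1); for lowercase aromatic atoms, an aromatic c carries 1 H when it has two neighbours and 0 H with three, and aromatic n carries 0 H:
  atom 1: Cl (halogen, monovalent) → 0 H
  atom 2: aromatic c, 3 neighbours → 0 H
  atom 3: aromatic c, 3 neighbours → 0 H
  atom 4: C, bond orders sum to 4 (valence 4) → 0 H
  atom 5: N, bond orders sum to 3 (valence 3) → 0 H
  atom 6: aromatic c, 3 neighbours → 0 H
  atom 7: Cl (halogen, monovalent) → 0 H
  atom 8: aromatic n, 2 neighbours → 0 H
  atom 9: aromatic c, 3 neighbours → 0 H
  atom 10: O, bond orders sum to 1 (valence 2) → 1 H
  atom 11: aromatic c, 3 neighbours → 0 H
  atom 12: C, bond orders sum to 4 (valence 4) → 0 H
  atom 13: N, bond orders sum to 3 (valence 3) → 0 H
Total hydrogens: 1.

1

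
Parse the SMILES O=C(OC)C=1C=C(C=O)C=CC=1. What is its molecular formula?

Walk through each heavy atom and fill implicit hydrogens from standard valence (C 4, N 3, O 2, S 2, halogen 1):
  atom 1: O, bond orders sum to 2 (valence 2) → 0 H
  atom 2: C, bond orders sum to 4 (valence 4) → 0 H
  atom 3: O, bond orders sum to 2 (valence 2) → 0 H
  atom 4: C, bond orders sum to 1 (valence 4) → 3 H
  atom 5: C, bond orders sum to 4 (valence 4) → 0 H
  atom 6: C, bond orders sum to 3 (valence 4) → 1 H
  atom 7: C, bond orders sum to 4 (valence 4) → 0 H
  atom 8: C, bond orders sum to 3 (valence 4) → 1 H
  atom 9: O, bond orders sum to 2 (valence 2) → 0 H
  atom 10: C, bond orders sum to 3 (valence 4) → 1 H
  atom 11: C, bond orders sum to 3 (valence 4) → 1 H
  atom 12: C, bond orders sum to 3 (valence 4) → 1 H
Totals → C:9, H:8, O:3.
In Hill order: C9H8O3.

C9H8O3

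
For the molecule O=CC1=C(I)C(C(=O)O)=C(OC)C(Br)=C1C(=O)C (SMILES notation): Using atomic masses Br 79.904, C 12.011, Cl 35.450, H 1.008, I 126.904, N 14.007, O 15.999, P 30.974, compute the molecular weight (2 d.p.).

426.99 g/mol

First, the molecular formula is C11H8BrIO5 (counting implicit H from valence).
  Br: 1 × 79.904 = 79.904
  C: 11 × 12.011 = 132.121
  H: 8 × 1.008 = 8.064
  I: 1 × 126.904 = 126.904
  O: 5 × 15.999 = 79.995
Sum: 1×79.904 + 11×12.011 + 8×1.008 + 1×126.904 + 5×15.999 = 426.988 → 426.99 g/mol.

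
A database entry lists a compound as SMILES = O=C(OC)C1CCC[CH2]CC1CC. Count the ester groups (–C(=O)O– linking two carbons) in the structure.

The ester motif appears at heavy-atom position 2 in the SMILES.
Ester count: 1.

1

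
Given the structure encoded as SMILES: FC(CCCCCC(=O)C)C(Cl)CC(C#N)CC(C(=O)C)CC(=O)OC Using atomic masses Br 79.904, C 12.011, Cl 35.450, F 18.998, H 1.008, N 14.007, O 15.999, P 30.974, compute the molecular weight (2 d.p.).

389.89 g/mol

First, the molecular formula is C19H29ClFNO4 (counting implicit H from valence).
  C: 19 × 12.011 = 228.209
  Cl: 1 × 35.450 = 35.450
  F: 1 × 18.998 = 18.998
  H: 29 × 1.008 = 29.232
  N: 1 × 14.007 = 14.007
  O: 4 × 15.999 = 63.996
Sum: 19×12.011 + 1×35.450 + 1×18.998 + 29×1.008 + 1×14.007 + 4×15.999 = 389.892 → 389.89 g/mol.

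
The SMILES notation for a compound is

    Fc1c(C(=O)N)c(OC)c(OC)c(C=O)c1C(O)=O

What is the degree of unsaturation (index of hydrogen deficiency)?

Molecular formula: C11H10FNO6.
DoU = (2C + 2 + N − H − X) / 2, where X is the halogen count and O/S are ignored.
    = (2·11 + 2 + 1 − 10 − 1) / 2 = 14 / 2 = 7.

7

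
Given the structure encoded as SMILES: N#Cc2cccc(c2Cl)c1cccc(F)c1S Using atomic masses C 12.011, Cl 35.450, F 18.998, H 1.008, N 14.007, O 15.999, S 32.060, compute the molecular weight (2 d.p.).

263.71 g/mol

First, the molecular formula is C13H7ClFNS (counting implicit H from valence).
  C: 13 × 12.011 = 156.143
  Cl: 1 × 35.450 = 35.450
  F: 1 × 18.998 = 18.998
  H: 7 × 1.008 = 7.056
  N: 1 × 14.007 = 14.007
  S: 1 × 32.060 = 32.060
Sum: 13×12.011 + 1×35.450 + 1×18.998 + 7×1.008 + 1×14.007 + 1×32.060 = 263.714 → 263.71 g/mol.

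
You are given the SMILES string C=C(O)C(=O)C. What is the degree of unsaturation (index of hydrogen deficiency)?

2

Degree of unsaturation = (number of rings) + (number of π bonds).
Ring closures in the SMILES: 0.
π bonds: 2 double bonds (each 1 DoU) → 2 DoU from unsaturation.
Total DoU = 0 + 2 = 2.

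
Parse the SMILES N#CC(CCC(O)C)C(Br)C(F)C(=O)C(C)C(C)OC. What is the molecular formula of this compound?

Walk through each heavy atom and fill implicit hydrogens from standard valence (C 4, N 3, O 2, S 2, halogen 1):
  atom 1: N, bond orders sum to 3 (valence 3) → 0 H
  atom 2: C, bond orders sum to 4 (valence 4) → 0 H
  atom 3: C, bond orders sum to 3 (valence 4) → 1 H
  atom 4: C, bond orders sum to 2 (valence 4) → 2 H
  atom 5: C, bond orders sum to 2 (valence 4) → 2 H
  atom 6: C, bond orders sum to 3 (valence 4) → 1 H
  atom 7: O, bond orders sum to 1 (valence 2) → 1 H
  atom 8: C, bond orders sum to 1 (valence 4) → 3 H
  atom 9: C, bond orders sum to 3 (valence 4) → 1 H
  atom 10: Br (halogen, monovalent) → 0 H
  atom 11: C, bond orders sum to 3 (valence 4) → 1 H
  atom 12: F (halogen, monovalent) → 0 H
  atom 13: C, bond orders sum to 4 (valence 4) → 0 H
  atom 14: O, bond orders sum to 2 (valence 2) → 0 H
  atom 15: C, bond orders sum to 3 (valence 4) → 1 H
  atom 16: C, bond orders sum to 1 (valence 4) → 3 H
  atom 17: C, bond orders sum to 3 (valence 4) → 1 H
  atom 18: C, bond orders sum to 1 (valence 4) → 3 H
  atom 19: O, bond orders sum to 2 (valence 2) → 0 H
  atom 20: C, bond orders sum to 1 (valence 4) → 3 H
Totals → C:14, H:23, Br:1, F:1, N:1, O:3.
In Hill order: C14H23BrFNO3.

C14H23BrFNO3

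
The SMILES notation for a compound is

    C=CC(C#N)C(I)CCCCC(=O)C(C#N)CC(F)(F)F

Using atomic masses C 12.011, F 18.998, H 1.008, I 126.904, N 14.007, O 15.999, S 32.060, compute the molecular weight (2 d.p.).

412.19 g/mol

First, the molecular formula is C14H16F3IN2O (counting implicit H from valence).
  C: 14 × 12.011 = 168.154
  F: 3 × 18.998 = 56.994
  H: 16 × 1.008 = 16.128
  I: 1 × 126.904 = 126.904
  N: 2 × 14.007 = 28.014
  O: 1 × 15.999 = 15.999
Sum: 14×12.011 + 3×18.998 + 16×1.008 + 1×126.904 + 2×14.007 + 1×15.999 = 412.193 → 412.19 g/mol.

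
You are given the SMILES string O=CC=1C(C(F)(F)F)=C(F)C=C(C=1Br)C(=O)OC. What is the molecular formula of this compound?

C10H5BrF4O3

Walk through each heavy atom and fill implicit hydrogens from standard valence (C 4, N 3, O 2, S 2, halogen 1):
  atom 1: O, bond orders sum to 2 (valence 2) → 0 H
  atom 2: C, bond orders sum to 3 (valence 4) → 1 H
  atom 3: C, bond orders sum to 4 (valence 4) → 0 H
  atom 4: C, bond orders sum to 4 (valence 4) → 0 H
  atom 5: C, bond orders sum to 4 (valence 4) → 0 H
  atom 6: F (halogen, monovalent) → 0 H
  atom 7: F (halogen, monovalent) → 0 H
  atom 8: F (halogen, monovalent) → 0 H
  atom 9: C, bond orders sum to 4 (valence 4) → 0 H
  atom 10: F (halogen, monovalent) → 0 H
  atom 11: C, bond orders sum to 3 (valence 4) → 1 H
  atom 12: C, bond orders sum to 4 (valence 4) → 0 H
  atom 13: C, bond orders sum to 4 (valence 4) → 0 H
  atom 14: Br (halogen, monovalent) → 0 H
  atom 15: C, bond orders sum to 4 (valence 4) → 0 H
  atom 16: O, bond orders sum to 2 (valence 2) → 0 H
  atom 17: O, bond orders sum to 2 (valence 2) → 0 H
  atom 18: C, bond orders sum to 1 (valence 4) → 3 H
Totals → C:10, H:5, Br:1, F:4, O:3.
In Hill order: C10H5BrF4O3.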